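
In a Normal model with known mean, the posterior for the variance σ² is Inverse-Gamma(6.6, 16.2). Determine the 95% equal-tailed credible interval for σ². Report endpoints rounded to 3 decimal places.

Inverse-Gamma(6.6, 16.2) quantiles: F⁻¹(0.025) and F⁻¹(0.975).
Equivalently, 1/σ² ~ Gamma(6.6, rate = 16.2); invert its 0.975 and 0.025 quantiles.
Posterior mean ≈ 2.893, SD ≈ 1.349; a Normal approximation gives roughly [0.249, 5.536].
Exact: lower = 1.295; upper = 6.314.

[1.295, 6.314]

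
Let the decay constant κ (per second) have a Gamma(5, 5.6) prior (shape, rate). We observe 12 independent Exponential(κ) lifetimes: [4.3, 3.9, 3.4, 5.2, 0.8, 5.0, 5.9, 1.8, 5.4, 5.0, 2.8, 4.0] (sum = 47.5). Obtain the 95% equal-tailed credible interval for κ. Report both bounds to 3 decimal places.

Posterior: Gamma(5+12, 5.6+47.5) = Gamma(17, 53.1) (shape, rate).
Equal-tailed 95% interval: Gamma(17, 53.1) quantiles at 0.025 and 0.975.
Posterior mean ≈ 0.320, SD ≈ 0.078; a Normal approximation gives roughly [0.168, 0.472].
Exact: lower = 0.186; upper = 0.489.

[0.186, 0.489]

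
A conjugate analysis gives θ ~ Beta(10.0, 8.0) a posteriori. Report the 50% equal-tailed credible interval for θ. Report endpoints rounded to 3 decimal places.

[0.477, 0.636]

Posterior: Beta(10.0, 8.0).
Equal-tailed 50% interval: the 0.25 and 0.75 quantiles of Beta(10.0, 8.0).
Posterior mean ≈ 0.556, SD ≈ 0.114; a Normal approximation gives roughly [0.479, 0.632].
Exact: F⁻¹(0.25) = 0.477; F⁻¹(0.75) = 0.636.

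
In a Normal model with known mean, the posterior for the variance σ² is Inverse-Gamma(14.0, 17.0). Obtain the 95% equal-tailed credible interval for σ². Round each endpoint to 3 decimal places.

[0.765, 2.221]

Inverse-Gamma(14.0, 17.0) quantiles: F⁻¹(0.025) and F⁻¹(0.975).
Equivalently, 1/σ² ~ Gamma(14.0, rate = 17.0); invert its 0.975 and 0.025 quantiles.
Posterior mean ≈ 1.308, SD ≈ 0.377; a Normal approximation gives roughly [0.568, 2.048].
Exact: lower = 0.765; upper = 2.221.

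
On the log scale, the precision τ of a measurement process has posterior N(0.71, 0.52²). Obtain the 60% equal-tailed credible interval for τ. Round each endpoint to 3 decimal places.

[1.313, 3.151]

On the log scale the 60% interval is 0.71 ± 0.842 × 0.52 = [0.2724, 1.1476].
Exponentiate: [e^0.2724, e^1.1476] = [1.313, 3.151].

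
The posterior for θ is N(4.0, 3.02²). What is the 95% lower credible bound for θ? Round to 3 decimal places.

-0.967

Need L with P(θ ≥ L) = 0.95: L = 4.0 − z_{0.05}·3.02.
z = 1.645; L = 4.0 − 1.645 × 3.02 = -0.967.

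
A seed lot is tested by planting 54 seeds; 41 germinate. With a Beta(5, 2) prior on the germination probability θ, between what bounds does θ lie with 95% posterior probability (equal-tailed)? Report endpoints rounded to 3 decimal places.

[0.640, 0.853]

Posterior: Beta(5+41, 2+13) = Beta(46, 15).
Equal-tailed 95% interval: the 0.025 and 0.975 quantiles of Beta(46, 15).
Posterior mean ≈ 0.754, SD ≈ 0.055; a Normal approximation gives roughly [0.647, 0.861].
Exact: F⁻¹(0.025) = 0.640; F⁻¹(0.975) = 0.853.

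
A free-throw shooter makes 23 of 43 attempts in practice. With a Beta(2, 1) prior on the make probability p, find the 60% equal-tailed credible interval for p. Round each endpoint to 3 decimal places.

Posterior: Beta(2+23, 1+20) = Beta(25, 21).
Equal-tailed 60% interval: the 0.2 and 0.8 quantiles of Beta(25, 21).
Posterior mean ≈ 0.543, SD ≈ 0.073; a Normal approximation gives roughly [0.482, 0.605].
Exact: F⁻¹(0.2) = 0.482; F⁻¹(0.8) = 0.606.

[0.482, 0.606]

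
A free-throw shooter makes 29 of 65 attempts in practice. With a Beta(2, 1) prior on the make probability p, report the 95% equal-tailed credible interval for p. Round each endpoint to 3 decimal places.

Posterior: Beta(2+29, 1+36) = Beta(31, 37).
Equal-tailed 95% interval: the 0.025 and 0.975 quantiles of Beta(31, 37).
Posterior mean ≈ 0.456, SD ≈ 0.060; a Normal approximation gives roughly [0.338, 0.573].
Exact: F⁻¹(0.025) = 0.340; F⁻¹(0.975) = 0.574.

[0.340, 0.574]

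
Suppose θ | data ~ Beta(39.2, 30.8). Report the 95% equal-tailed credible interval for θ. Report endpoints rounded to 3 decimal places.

[0.443, 0.673]

Posterior: Beta(39.2, 30.8).
Equal-tailed 95% interval: the 0.025 and 0.975 quantiles of Beta(39.2, 30.8).
Posterior mean ≈ 0.560, SD ≈ 0.059; a Normal approximation gives roughly [0.445, 0.675].
Exact: F⁻¹(0.025) = 0.443; F⁻¹(0.975) = 0.673.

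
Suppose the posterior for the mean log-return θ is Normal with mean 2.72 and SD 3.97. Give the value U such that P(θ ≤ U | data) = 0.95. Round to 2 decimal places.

Need U with P(θ ≤ U) = 0.95: U = 2.72 + z_{0.05}·3.97.
z = 1.645; U = 2.72 + 1.645 × 3.97 = 9.25.

9.25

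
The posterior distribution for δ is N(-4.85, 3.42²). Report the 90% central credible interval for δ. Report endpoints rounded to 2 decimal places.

[-10.48, 0.78]

The posterior is symmetric, so the 90% equal-tailed interval is δ = -4.85 ± z·3.42 with z = 1.645.
Half-width: 1.645 × 3.42 = 5.63.
-4.85 − 5.63 = -10.48; -4.85 + 5.63 = 0.78.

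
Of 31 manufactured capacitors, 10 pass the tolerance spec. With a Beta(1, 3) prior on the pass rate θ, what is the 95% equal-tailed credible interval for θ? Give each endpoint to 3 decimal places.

[0.174, 0.475]

Posterior: Beta(1+10, 3+21) = Beta(11, 24).
Equal-tailed 95% interval: the 0.025 and 0.975 quantiles of Beta(11, 24).
Posterior mean ≈ 0.314, SD ≈ 0.077; a Normal approximation gives roughly [0.163, 0.466].
Exact: F⁻¹(0.025) = 0.174; F⁻¹(0.975) = 0.475.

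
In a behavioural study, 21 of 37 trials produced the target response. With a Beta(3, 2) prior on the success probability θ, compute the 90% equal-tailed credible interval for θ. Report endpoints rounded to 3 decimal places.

[0.445, 0.694]

Posterior: Beta(3+21, 2+16) = Beta(24, 18).
Equal-tailed 90% interval: the 0.05 and 0.95 quantiles of Beta(24, 18).
Posterior mean ≈ 0.571, SD ≈ 0.075; a Normal approximation gives roughly [0.447, 0.696].
Exact: F⁻¹(0.05) = 0.445; F⁻¹(0.95) = 0.694.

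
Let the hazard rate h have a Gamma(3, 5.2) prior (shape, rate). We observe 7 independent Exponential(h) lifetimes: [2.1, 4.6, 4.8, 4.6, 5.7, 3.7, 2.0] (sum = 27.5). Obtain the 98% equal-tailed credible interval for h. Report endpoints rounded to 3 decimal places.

[0.126, 0.574]

Posterior: Gamma(3+7, 5.2+27.5) = Gamma(10, 32.7) (shape, rate).
Equal-tailed 98% interval: Gamma(10, 32.7) quantiles at 0.01 and 0.99.
Posterior mean ≈ 0.306, SD ≈ 0.097; a Normal approximation gives roughly [0.081, 0.531].
Exact: lower = 0.126; upper = 0.574.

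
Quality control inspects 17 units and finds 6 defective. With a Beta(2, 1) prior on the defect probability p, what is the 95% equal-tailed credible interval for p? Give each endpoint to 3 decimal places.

Posterior: Beta(2+6, 1+11) = Beta(8, 12).
Equal-tailed 95% interval: the 0.025 and 0.975 quantiles of Beta(8, 12).
Posterior mean ≈ 0.400, SD ≈ 0.107; a Normal approximation gives roughly [0.190, 0.610].
Exact: F⁻¹(0.025) = 0.203; F⁻¹(0.975) = 0.616.

[0.203, 0.616]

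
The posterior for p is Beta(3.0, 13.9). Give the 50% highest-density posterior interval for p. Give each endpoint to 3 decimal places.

The posterior is unimodal and skewed, so the HPD interval has equal density at both endpoints and is the shortest 50% interval.
Solving f(0.083) = f(0.199) with F(0.199) − F(0.083) = 0.50 gives [0.083, 0.199].
For comparison, the equal-tailed interval is [0.110, 0.232]; the HPD is narrower and shifted toward the mode.

[0.083, 0.199]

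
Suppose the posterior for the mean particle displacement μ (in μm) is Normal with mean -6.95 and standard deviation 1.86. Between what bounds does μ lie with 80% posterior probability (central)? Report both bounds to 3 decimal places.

The posterior is symmetric, so the 80% equal-tailed interval is μ = -6.95 ± z·1.86 with z = 1.282.
Half-width: 1.282 × 1.86 = 2.384.
-6.95 − 2.384 = -9.334; -6.95 + 2.384 = -4.566.

[-9.334, -4.566]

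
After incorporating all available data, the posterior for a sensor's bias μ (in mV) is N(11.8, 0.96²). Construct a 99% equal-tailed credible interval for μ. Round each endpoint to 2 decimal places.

The posterior is symmetric, so the 99% equal-tailed interval is μ = 11.8 ± z·0.96 with z = 2.576.
Half-width: 2.576 × 0.96 = 2.47.
11.8 − 2.47 = 9.33; 11.8 + 2.47 = 14.27.

[9.33, 14.27]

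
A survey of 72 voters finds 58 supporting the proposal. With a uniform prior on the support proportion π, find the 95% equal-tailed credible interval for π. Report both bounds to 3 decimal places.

Posterior: Beta(1+58, 1+14) = Beta(59, 15).
Equal-tailed 95% interval: the 0.025 and 0.975 quantiles of Beta(59, 15).
Posterior mean ≈ 0.797, SD ≈ 0.046; a Normal approximation gives roughly [0.706, 0.888].
Exact: F⁻¹(0.025) = 0.699; F⁻¹(0.975) = 0.880.

[0.699, 0.880]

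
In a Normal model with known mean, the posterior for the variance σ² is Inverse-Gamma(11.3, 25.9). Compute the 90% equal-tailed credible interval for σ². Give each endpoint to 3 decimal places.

Inverse-Gamma(11.3, 25.9) quantiles: F⁻¹(0.05) and F⁻¹(0.95).
Equivalently, 1/σ² ~ Gamma(11.3, rate = 25.9); invert its 0.95 and 0.05 quantiles.
Posterior mean ≈ 2.515, SD ≈ 0.825; a Normal approximation gives roughly [1.158, 3.871].
Exact: lower = 1.494; upper = 4.050.

[1.494, 4.050]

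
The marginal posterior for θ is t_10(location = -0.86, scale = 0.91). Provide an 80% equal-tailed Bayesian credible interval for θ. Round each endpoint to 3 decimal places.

The t_10 distribution is symmetric; the 80% interval is -0.86 ± t·0.91 with t_{0.9,10} = 1.372.
Half-width: 1.372 × 0.91 = 1.249.
-0.86 − 1.249 = -2.109; -0.86 + 1.249 = 0.389.

[-2.109, 0.389]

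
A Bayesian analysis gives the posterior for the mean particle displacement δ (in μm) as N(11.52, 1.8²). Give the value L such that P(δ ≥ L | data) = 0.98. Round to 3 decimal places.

Need L with P(δ ≥ L) = 0.98: L = 11.52 − z_{0.02}·1.8.
z = 2.054; L = 11.52 − 2.054 × 1.8 = 7.823.

7.823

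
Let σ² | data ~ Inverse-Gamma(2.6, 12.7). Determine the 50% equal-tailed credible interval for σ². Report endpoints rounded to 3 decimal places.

Inverse-Gamma(2.6, 12.7) quantiles: F⁻¹(0.25) and F⁻¹(0.75).
Equivalently, 1/σ² ~ Gamma(2.6, rate = 12.7); invert its 0.75 and 0.25 quantiles.
Posterior mean ≈ 7.937, SD ≈ 10.247; a Normal approximation gives roughly [1.026, 14.849].
Exact: lower = 3.697; upper = 8.979.

[3.697, 8.979]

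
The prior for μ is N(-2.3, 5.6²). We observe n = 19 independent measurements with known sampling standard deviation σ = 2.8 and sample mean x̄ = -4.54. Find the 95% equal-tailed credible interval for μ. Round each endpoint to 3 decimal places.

Posterior precision = 1/5.6² + 19/2.8² = 0.0319 + 2.4235 = 2.4554, so posterior SD = 0.6382.
Posterior mean = (-2.3/5.6² + 19·-4.54/2.8²) / 2.4554 = -4.5109.
Interval: -4.5109 ± 1.960 × 0.6382 → [-5.762, -3.260].

[-5.762, -3.260]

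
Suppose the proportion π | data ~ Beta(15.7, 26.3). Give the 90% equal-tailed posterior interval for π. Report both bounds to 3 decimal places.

[0.256, 0.499]

Posterior: Beta(15.7, 26.3).
Equal-tailed 90% interval: the 0.05 and 0.95 quantiles of Beta(15.7, 26.3).
Posterior mean ≈ 0.374, SD ≈ 0.074; a Normal approximation gives roughly [0.252, 0.495].
Exact: F⁻¹(0.05) = 0.256; F⁻¹(0.95) = 0.499.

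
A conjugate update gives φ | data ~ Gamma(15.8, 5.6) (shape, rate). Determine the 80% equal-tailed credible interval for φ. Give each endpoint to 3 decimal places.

[1.959, 3.761]

Posterior: Gamma(shape 15.8, rate 5.6).
Equal-tailed 80% interval: Gamma(15.8, 5.6) quantiles at 0.1 and 0.9.
Posterior mean ≈ 2.821, SD ≈ 0.710; a Normal approximation gives roughly [1.912, 3.731].
Exact: lower = 1.959; upper = 3.761.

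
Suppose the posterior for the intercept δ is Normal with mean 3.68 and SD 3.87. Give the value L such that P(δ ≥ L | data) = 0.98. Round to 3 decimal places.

-4.268

Need L with P(δ ≥ L) = 0.98: L = 3.68 − z_{0.02}·3.87.
z = 2.054; L = 3.68 − 2.054 × 3.87 = -4.268.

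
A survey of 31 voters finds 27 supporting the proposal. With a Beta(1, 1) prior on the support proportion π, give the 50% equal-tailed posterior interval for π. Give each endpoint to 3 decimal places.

[0.811, 0.894]

Posterior: Beta(1+27, 1+4) = Beta(28, 5).
Equal-tailed 50% interval: the 0.25 and 0.75 quantiles of Beta(28, 5).
Posterior mean ≈ 0.848, SD ≈ 0.061; a Normal approximation gives roughly [0.807, 0.890].
Exact: F⁻¹(0.25) = 0.811; F⁻¹(0.75) = 0.894.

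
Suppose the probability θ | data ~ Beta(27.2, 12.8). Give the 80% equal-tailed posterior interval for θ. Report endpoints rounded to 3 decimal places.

Posterior: Beta(27.2, 12.8).
Equal-tailed 80% interval: the 0.1 and 0.9 quantiles of Beta(27.2, 12.8).
Posterior mean ≈ 0.680, SD ≈ 0.073; a Normal approximation gives roughly [0.587, 0.773].
Exact: F⁻¹(0.1) = 0.584; F⁻¹(0.9) = 0.772.

[0.584, 0.772]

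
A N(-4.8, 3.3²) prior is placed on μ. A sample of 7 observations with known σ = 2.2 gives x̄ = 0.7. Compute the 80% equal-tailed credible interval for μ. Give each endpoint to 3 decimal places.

Posterior precision = 1/3.3² + 7/2.2² = 0.0918 + 1.4463 = 1.5381, so posterior SD = 0.8063.
Posterior mean = (-4.8/3.3² + 7·0.7/2.2²) / 1.5381 = 0.3716.
Interval: 0.3716 ± 1.282 × 0.8063 → [-0.662, 1.405].

[-0.662, 1.405]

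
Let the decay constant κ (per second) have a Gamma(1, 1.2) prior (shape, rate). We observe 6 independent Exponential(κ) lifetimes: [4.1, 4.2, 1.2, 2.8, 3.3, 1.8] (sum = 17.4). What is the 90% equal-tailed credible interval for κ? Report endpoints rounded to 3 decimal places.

[0.177, 0.637]

Posterior: Gamma(1+6, 1.2+17.4) = Gamma(7, 18.6) (shape, rate).
Equal-tailed 90% interval: Gamma(7, 18.6) quantiles at 0.05 and 0.95.
Posterior mean ≈ 0.376, SD ≈ 0.142; a Normal approximation gives roughly [0.142, 0.610].
Exact: lower = 0.177; upper = 0.637.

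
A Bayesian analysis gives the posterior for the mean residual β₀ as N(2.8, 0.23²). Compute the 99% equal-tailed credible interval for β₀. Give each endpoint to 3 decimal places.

The posterior is symmetric, so the 99% equal-tailed interval is β₀ = 2.8 ± z·0.23 with z = 2.576.
Half-width: 2.576 × 0.23 = 0.592.
2.8 − 0.592 = 2.208; 2.8 + 0.592 = 3.392.

[2.208, 3.392]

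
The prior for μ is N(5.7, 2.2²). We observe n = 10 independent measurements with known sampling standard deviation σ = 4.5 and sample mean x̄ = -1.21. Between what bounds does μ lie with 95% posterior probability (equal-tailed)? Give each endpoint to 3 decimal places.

[-1.514, 3.170]

Posterior precision = 1/2.2² + 10/4.5² = 0.2066 + 0.4938 = 0.7004, so posterior SD = 1.1949.
Posterior mean = (5.7/2.2² + 10·-1.21/4.5²) / 0.7004 = 0.8283.
Interval: 0.8283 ± 1.960 × 1.1949 → [-1.514, 3.170].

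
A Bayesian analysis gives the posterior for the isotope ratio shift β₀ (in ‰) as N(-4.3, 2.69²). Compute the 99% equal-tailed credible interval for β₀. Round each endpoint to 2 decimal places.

[-11.23, 2.63]

The posterior is symmetric, so the 99% equal-tailed interval is β₀ = -4.3 ± z·2.69 with z = 2.576.
Half-width: 2.576 × 2.69 = 6.93.
-4.3 − 6.93 = -11.23; -4.3 + 6.93 = 2.63.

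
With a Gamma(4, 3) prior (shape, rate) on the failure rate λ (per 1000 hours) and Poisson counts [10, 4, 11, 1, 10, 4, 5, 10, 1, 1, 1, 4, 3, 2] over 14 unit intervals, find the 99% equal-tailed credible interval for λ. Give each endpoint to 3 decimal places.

Posterior: Gamma(4+67, 3+14) = Gamma(71, 17) (shape, rate).
Equal-tailed 99% interval: Gamma(71, 17) quantiles at 0.005 and 0.995.
Posterior mean ≈ 4.176, SD ≈ 0.496; a Normal approximation gives roughly [2.900, 5.453].
Exact: lower = 3.010; upper = 5.563.

[3.010, 5.563]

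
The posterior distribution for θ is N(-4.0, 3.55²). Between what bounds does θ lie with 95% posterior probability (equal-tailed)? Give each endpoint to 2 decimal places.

[-10.96, 2.96]

The posterior is symmetric, so the 95% equal-tailed interval is θ = -4.0 ± z·3.55 with z = 1.960.
Half-width: 1.960 × 3.55 = 6.96.
-4.0 − 6.96 = -10.96; -4.0 + 6.96 = 2.96.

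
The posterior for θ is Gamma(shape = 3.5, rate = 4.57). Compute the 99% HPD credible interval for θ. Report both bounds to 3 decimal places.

The posterior is unimodal and skewed, so the HPD interval has equal density at both endpoints and is the shortest 99% interval.
Solving f(0.054) = f(2.037) with F(2.037) − F(0.054) = 0.99 gives [0.054, 2.037].
For comparison, the equal-tailed interval is [0.108, 2.219]; the HPD is narrower and shifted toward the mode.

[0.054, 2.037]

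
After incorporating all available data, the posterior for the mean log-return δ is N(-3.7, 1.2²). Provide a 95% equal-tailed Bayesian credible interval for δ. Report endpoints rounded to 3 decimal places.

[-6.052, -1.348]

The posterior is symmetric, so the 95% equal-tailed interval is δ = -3.7 ± z·1.2 with z = 1.960.
Half-width: 1.960 × 1.2 = 2.352.
-3.7 − 2.352 = -6.052; -3.7 + 2.352 = -1.348.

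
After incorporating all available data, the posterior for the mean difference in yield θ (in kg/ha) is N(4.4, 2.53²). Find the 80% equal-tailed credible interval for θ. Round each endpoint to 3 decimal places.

The posterior is symmetric, so the 80% equal-tailed interval is θ = 4.4 ± z·2.53 with z = 1.282.
Half-width: 1.282 × 2.53 = 3.242.
4.4 − 3.242 = 1.158; 4.4 + 3.242 = 7.642.

[1.158, 7.642]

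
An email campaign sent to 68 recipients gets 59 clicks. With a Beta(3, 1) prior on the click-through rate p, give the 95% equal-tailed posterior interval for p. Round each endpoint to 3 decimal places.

[0.773, 0.930]

Posterior: Beta(3+59, 1+9) = Beta(62, 10).
Equal-tailed 95% interval: the 0.025 and 0.975 quantiles of Beta(62, 10).
Posterior mean ≈ 0.861, SD ≈ 0.040; a Normal approximation gives roughly [0.782, 0.940].
Exact: F⁻¹(0.025) = 0.773; F⁻¹(0.975) = 0.930.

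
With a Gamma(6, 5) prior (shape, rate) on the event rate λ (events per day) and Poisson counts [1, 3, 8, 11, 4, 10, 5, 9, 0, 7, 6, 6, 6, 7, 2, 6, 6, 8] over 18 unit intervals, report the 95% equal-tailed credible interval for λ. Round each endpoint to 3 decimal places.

Posterior: Gamma(6+105, 5+18) = Gamma(111, 23) (shape, rate).
Equal-tailed 95% interval: Gamma(111, 23) quantiles at 0.025 and 0.975.
Posterior mean ≈ 4.826, SD ≈ 0.458; a Normal approximation gives roughly [3.928, 5.724].
Exact: lower = 3.970; upper = 5.764.

[3.970, 5.764]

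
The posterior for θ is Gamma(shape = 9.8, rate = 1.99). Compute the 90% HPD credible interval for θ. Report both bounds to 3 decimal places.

The posterior is unimodal and skewed, so the HPD interval has equal density at both endpoints and is the shortest 90% interval.
Solving f(2.386) = f(7.379) with F(7.379) − F(2.386) = 0.90 gives [2.386, 7.379].
For comparison, the equal-tailed interval is [2.652, 7.765]; the HPD is narrower and shifted toward the mode.

[2.386, 7.379]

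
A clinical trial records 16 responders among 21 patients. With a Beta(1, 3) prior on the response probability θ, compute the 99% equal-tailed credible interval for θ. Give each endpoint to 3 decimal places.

[0.427, 0.881]

Posterior: Beta(1+16, 3+5) = Beta(17, 8).
Equal-tailed 99% interval: the 0.005 and 0.995 quantiles of Beta(17, 8).
Posterior mean ≈ 0.680, SD ≈ 0.091; a Normal approximation gives roughly [0.444, 0.916].
Exact: F⁻¹(0.005) = 0.427; F⁻¹(0.995) = 0.881.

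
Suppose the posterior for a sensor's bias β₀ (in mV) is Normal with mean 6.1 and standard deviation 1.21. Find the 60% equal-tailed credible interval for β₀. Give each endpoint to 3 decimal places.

[5.082, 7.118]

The posterior is symmetric, so the 60% equal-tailed interval is β₀ = 6.1 ± z·1.21 with z = 0.842.
Half-width: 0.842 × 1.21 = 1.018.
6.1 − 1.018 = 5.082; 6.1 + 1.018 = 7.118.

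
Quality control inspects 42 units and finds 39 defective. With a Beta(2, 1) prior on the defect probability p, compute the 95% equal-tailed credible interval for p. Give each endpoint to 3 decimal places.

Posterior: Beta(2+39, 1+3) = Beta(41, 4).
Equal-tailed 95% interval: the 0.025 and 0.975 quantiles of Beta(41, 4).
Posterior mean ≈ 0.911, SD ≈ 0.042; a Normal approximation gives roughly [0.829, 0.993].
Exact: F⁻¹(0.025) = 0.813; F⁻¹(0.975) = 0.975.

[0.813, 0.975]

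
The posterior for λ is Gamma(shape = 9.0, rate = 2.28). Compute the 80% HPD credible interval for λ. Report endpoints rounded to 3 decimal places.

The posterior is unimodal and skewed, so the HPD interval has equal density at both endpoints and is the shortest 80% interval.
Solving f(2.138) = f(5.369) with F(5.369) − F(2.138) = 0.80 gives [2.138, 5.369].
For comparison, the equal-tailed interval is [2.383, 5.699]; the HPD is narrower and shifted toward the mode.

[2.138, 5.369]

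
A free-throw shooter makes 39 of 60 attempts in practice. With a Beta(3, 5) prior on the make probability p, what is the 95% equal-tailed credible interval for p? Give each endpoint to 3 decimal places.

[0.500, 0.729]

Posterior: Beta(3+39, 5+21) = Beta(42, 26).
Equal-tailed 95% interval: the 0.025 and 0.975 quantiles of Beta(42, 26).
Posterior mean ≈ 0.618, SD ≈ 0.059; a Normal approximation gives roughly [0.503, 0.732].
Exact: F⁻¹(0.025) = 0.500; F⁻¹(0.975) = 0.729.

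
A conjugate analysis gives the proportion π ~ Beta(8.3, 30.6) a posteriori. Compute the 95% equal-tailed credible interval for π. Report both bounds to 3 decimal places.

[0.101, 0.353]

Posterior: Beta(8.3, 30.6).
Equal-tailed 95% interval: the 0.025 and 0.975 quantiles of Beta(8.3, 30.6).
Posterior mean ≈ 0.213, SD ≈ 0.065; a Normal approximation gives roughly [0.086, 0.340].
Exact: F⁻¹(0.025) = 0.101; F⁻¹(0.975) = 0.353.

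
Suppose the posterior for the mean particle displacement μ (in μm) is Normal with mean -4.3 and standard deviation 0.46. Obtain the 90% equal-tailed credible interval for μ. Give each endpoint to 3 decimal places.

[-5.057, -3.543]

The posterior is symmetric, so the 90% equal-tailed interval is μ = -4.3 ± z·0.46 with z = 1.645.
Half-width: 1.645 × 0.46 = 0.757.
-4.3 − 0.757 = -5.057; -4.3 + 0.757 = -3.543.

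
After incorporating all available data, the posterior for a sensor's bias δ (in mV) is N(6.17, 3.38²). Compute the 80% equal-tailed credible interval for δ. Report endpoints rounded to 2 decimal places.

The posterior is symmetric, so the 80% equal-tailed interval is δ = 6.17 ± z·3.38 with z = 1.282.
Half-width: 1.282 × 3.38 = 4.33.
6.17 − 4.33 = 1.84; 6.17 + 4.33 = 10.50.

[1.84, 10.50]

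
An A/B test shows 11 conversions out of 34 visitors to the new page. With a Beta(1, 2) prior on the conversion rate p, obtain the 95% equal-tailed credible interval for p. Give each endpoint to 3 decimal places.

Posterior: Beta(1+11, 2+23) = Beta(12, 25).
Equal-tailed 95% interval: the 0.025 and 0.975 quantiles of Beta(12, 25).
Posterior mean ≈ 0.324, SD ≈ 0.076; a Normal approximation gives roughly [0.175, 0.473].
Exact: F⁻¹(0.025) = 0.186; F⁻¹(0.975) = 0.481.

[0.186, 0.481]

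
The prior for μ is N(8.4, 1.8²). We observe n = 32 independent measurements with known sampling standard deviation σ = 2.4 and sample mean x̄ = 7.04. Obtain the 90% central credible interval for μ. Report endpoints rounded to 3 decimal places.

[6.432, 7.791]

Posterior precision = 1/1.8² + 32/2.4² = 0.3086 + 5.5556 = 5.8642, so posterior SD = 0.4129.
Posterior mean = (8.4/1.8² + 32·7.04/2.4²) / 5.8642 = 7.1116.
Interval: 7.1116 ± 1.645 × 0.4129 → [6.432, 7.791].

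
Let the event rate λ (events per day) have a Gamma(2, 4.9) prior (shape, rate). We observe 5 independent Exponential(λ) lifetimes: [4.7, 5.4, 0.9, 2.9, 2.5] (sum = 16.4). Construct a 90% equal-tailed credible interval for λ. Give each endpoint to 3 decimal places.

Posterior: Gamma(2+5, 4.9+16.4) = Gamma(7, 21.3) (shape, rate).
Equal-tailed 90% interval: Gamma(7, 21.3) quantiles at 0.05 and 0.95.
Posterior mean ≈ 0.329, SD ≈ 0.124; a Normal approximation gives roughly [0.124, 0.533].
Exact: lower = 0.154; upper = 0.556.

[0.154, 0.556]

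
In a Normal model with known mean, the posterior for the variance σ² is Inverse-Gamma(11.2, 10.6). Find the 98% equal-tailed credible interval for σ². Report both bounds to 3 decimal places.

Inverse-Gamma(11.2, 10.6) quantiles: F⁻¹(0.01) and F⁻¹(0.99).
Equivalently, 1/σ² ~ Gamma(11.2, rate = 10.6); invert its 0.99 and 0.01 quantiles.
Posterior mean ≈ 1.039, SD ≈ 0.343; a Normal approximation gives roughly [0.242, 1.836].
Exact: lower = 0.519; upper = 2.163.

[0.519, 2.163]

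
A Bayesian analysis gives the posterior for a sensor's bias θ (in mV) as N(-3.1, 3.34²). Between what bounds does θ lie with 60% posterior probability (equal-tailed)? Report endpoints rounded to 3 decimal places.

The posterior is symmetric, so the 60% equal-tailed interval is θ = -3.1 ± z·3.34 with z = 0.842.
Half-width: 0.842 × 3.34 = 2.811.
-3.1 − 2.811 = -5.911; -3.1 + 2.811 = -0.289.

[-5.911, -0.289]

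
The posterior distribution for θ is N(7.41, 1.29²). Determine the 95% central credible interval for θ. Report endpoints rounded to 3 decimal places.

The posterior is symmetric, so the 95% equal-tailed interval is θ = 7.41 ± z·1.29 with z = 1.960.
Half-width: 1.960 × 1.29 = 2.528.
7.41 − 2.528 = 4.882; 7.41 + 2.528 = 9.938.

[4.882, 9.938]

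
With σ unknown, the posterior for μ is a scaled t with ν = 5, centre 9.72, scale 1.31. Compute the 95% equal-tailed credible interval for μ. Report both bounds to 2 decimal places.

The t_5 distribution is symmetric; the 95% interval is 9.72 ± t·1.31 with t_{0.975,5} = 2.571.
Half-width: 2.571 × 1.31 = 3.37.
9.72 − 3.37 = 6.35; 9.72 + 3.37 = 13.09.

[6.35, 13.09]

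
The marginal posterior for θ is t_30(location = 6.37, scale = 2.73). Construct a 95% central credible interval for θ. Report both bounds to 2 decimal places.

[0.79, 11.95]

The t_30 distribution is symmetric; the 95% interval is 6.37 ± t·2.73 with t_{0.975,30} = 2.042.
Half-width: 2.042 × 2.73 = 5.58.
6.37 − 5.58 = 0.79; 6.37 + 5.58 = 11.95.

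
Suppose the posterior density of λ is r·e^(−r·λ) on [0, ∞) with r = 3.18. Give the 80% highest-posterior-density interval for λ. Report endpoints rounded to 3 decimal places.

[0.000, 0.506]

The exponential density is strictly decreasing on [0, ∞), so the HPD interval is anchored at 0: [0, q] with P(λ ≤ q) = 0.80.
q = −ln(1 − 0.80) / 3.18 = 1.6094 / 3.18 = 0.506.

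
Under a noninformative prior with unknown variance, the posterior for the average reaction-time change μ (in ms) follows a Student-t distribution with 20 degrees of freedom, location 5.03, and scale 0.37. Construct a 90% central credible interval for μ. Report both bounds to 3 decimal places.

[4.392, 5.668]

The t_20 distribution is symmetric; the 90% interval is 5.03 ± t·0.37 with t_{0.95,20} = 1.725.
Half-width: 1.725 × 0.37 = 0.638.
5.03 − 0.638 = 4.392; 5.03 + 0.638 = 5.668.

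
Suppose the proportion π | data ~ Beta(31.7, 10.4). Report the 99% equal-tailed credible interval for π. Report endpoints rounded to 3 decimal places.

[0.565, 0.897]

Posterior: Beta(31.7, 10.4).
Equal-tailed 99% interval: the 0.005 and 0.995 quantiles of Beta(31.7, 10.4).
Posterior mean ≈ 0.753, SD ≈ 0.066; a Normal approximation gives roughly [0.584, 0.922].
Exact: F⁻¹(0.005) = 0.565; F⁻¹(0.995) = 0.897.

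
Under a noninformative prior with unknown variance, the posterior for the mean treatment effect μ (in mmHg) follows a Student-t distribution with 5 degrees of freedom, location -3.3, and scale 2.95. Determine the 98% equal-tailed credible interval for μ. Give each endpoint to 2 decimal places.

[-13.23, 6.63]

The t_5 distribution is symmetric; the 98% interval is -3.3 ± t·2.95 with t_{0.99,5} = 3.365.
Half-width: 3.365 × 2.95 = 9.93.
-3.3 − 9.93 = -13.23; -3.3 + 9.93 = 6.63.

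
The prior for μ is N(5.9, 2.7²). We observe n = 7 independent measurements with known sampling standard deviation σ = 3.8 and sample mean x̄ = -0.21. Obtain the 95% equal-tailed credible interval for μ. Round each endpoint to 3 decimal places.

[-1.348, 3.623]

Posterior precision = 1/2.7² + 7/3.8² = 0.1372 + 0.4848 = 0.6219, so posterior SD = 1.2680.
Posterior mean = (5.9/2.7² + 7·-0.21/3.8²) / 0.6219 = 1.1376.
Interval: 1.1376 ± 1.960 × 1.2680 → [-1.348, 3.623].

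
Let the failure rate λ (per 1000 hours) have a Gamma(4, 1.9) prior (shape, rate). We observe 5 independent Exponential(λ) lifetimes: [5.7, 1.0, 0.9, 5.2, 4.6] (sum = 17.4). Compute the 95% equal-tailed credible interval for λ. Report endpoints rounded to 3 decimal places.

[0.213, 0.817]

Posterior: Gamma(4+5, 1.9+17.4) = Gamma(9, 19.3) (shape, rate).
Equal-tailed 95% interval: Gamma(9, 19.3) quantiles at 0.025 and 0.975.
Posterior mean ≈ 0.466, SD ≈ 0.155; a Normal approximation gives roughly [0.162, 0.771].
Exact: lower = 0.213; upper = 0.817.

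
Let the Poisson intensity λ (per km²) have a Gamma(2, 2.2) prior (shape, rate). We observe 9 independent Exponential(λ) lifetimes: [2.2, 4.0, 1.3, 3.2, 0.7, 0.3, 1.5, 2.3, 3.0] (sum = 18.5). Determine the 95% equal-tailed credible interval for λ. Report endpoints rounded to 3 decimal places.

Posterior: Gamma(2+9, 2.2+18.5) = Gamma(11, 20.7) (shape, rate).
Equal-tailed 95% interval: Gamma(11, 20.7) quantiles at 0.025 and 0.975.
Posterior mean ≈ 0.531, SD ≈ 0.160; a Normal approximation gives roughly [0.217, 0.845].
Exact: lower = 0.265; upper = 0.888.

[0.265, 0.888]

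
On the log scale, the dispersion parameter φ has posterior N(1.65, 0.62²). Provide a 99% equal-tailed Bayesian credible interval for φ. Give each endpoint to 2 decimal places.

[1.05, 25.71]

On the log scale the 99% interval is 1.65 ± 2.576 × 0.62 = [0.0530, 3.2470].
Exponentiate: [e^0.0530, e^3.2470] = [1.05, 25.71].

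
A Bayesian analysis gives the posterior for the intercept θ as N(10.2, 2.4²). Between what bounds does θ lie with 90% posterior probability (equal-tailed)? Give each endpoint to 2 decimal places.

The posterior is symmetric, so the 90% equal-tailed interval is θ = 10.2 ± z·2.4 with z = 1.645.
Half-width: 1.645 × 2.4 = 3.95.
10.2 − 3.95 = 6.25; 10.2 + 3.95 = 14.15.

[6.25, 14.15]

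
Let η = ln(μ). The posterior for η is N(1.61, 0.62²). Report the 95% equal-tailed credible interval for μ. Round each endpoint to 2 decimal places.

[1.48, 16.86]

On the log scale the 95% interval is 1.61 ± 1.960 × 0.62 = [0.3948, 2.8252].
Exponentiate: [e^0.3948, e^2.8252] = [1.48, 16.86].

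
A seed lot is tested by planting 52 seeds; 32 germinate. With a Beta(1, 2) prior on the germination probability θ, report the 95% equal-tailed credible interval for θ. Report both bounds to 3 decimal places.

Posterior: Beta(1+32, 2+20) = Beta(33, 22).
Equal-tailed 95% interval: the 0.025 and 0.975 quantiles of Beta(33, 22).
Posterior mean ≈ 0.600, SD ≈ 0.065; a Normal approximation gives roughly [0.472, 0.728].
Exact: F⁻¹(0.025) = 0.469; F⁻¹(0.975) = 0.724.

[0.469, 0.724]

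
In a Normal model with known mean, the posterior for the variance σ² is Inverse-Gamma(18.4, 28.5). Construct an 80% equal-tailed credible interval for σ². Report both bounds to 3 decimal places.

[1.184, 2.165]

Inverse-Gamma(18.4, 28.5) quantiles: F⁻¹(0.1) and F⁻¹(0.9).
Equivalently, 1/σ² ~ Gamma(18.4, rate = 28.5); invert its 0.9 and 0.1 quantiles.
Posterior mean ≈ 1.638, SD ≈ 0.404; a Normal approximation gives roughly [1.120, 2.156].
Exact: lower = 1.184; upper = 2.165.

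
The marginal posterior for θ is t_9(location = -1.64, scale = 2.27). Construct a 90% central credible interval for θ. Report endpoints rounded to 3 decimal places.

[-5.801, 2.521]

The t_9 distribution is symmetric; the 90% interval is -1.64 ± t·2.27 with t_{0.95,9} = 1.833.
Half-width: 1.833 × 2.27 = 4.161.
-1.64 − 4.161 = -5.801; -1.64 + 4.161 = 2.521.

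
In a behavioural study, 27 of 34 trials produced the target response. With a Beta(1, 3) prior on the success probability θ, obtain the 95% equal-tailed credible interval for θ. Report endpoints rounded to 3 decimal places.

Posterior: Beta(1+27, 3+7) = Beta(28, 10).
Equal-tailed 95% interval: the 0.025 and 0.975 quantiles of Beta(28, 10).
Posterior mean ≈ 0.737, SD ≈ 0.071; a Normal approximation gives roughly [0.599, 0.875].
Exact: F⁻¹(0.025) = 0.588; F⁻¹(0.975) = 0.862.

[0.588, 0.862]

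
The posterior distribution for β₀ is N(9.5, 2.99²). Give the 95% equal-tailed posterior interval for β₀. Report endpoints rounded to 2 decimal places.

The posterior is symmetric, so the 95% equal-tailed interval is β₀ = 9.5 ± z·2.99 with z = 1.960.
Half-width: 1.960 × 2.99 = 5.86.
9.5 − 5.86 = 3.64; 9.5 + 5.86 = 15.36.

[3.64, 15.36]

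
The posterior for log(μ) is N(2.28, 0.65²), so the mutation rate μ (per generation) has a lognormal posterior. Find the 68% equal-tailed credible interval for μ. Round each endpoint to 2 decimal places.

On the log scale the 68% interval is 2.28 ± 0.994 × 0.65 = [1.6336, 2.9264].
Exponentiate: [e^1.6336, e^2.9264] = [5.12, 18.66].

[5.12, 18.66]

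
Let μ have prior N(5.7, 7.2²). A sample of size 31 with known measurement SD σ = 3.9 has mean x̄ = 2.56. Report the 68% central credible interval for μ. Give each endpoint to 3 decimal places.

[1.896, 3.283]

Posterior precision = 1/7.2² + 31/3.9² = 0.0193 + 2.0381 = 2.0574, so posterior SD = 0.6972.
Posterior mean = (5.7/7.2² + 31·2.56/3.9²) / 2.0574 = 2.5894.
Interval: 2.5894 ± 0.994 × 0.6972 → [1.896, 3.283].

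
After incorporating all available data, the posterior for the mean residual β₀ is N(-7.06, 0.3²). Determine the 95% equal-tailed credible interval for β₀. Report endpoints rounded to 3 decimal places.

The posterior is symmetric, so the 95% equal-tailed interval is β₀ = -7.06 ± z·0.3 with z = 1.960.
Half-width: 1.960 × 0.3 = 0.588.
-7.06 − 0.588 = -7.648; -7.06 + 0.588 = -6.472.

[-7.648, -6.472]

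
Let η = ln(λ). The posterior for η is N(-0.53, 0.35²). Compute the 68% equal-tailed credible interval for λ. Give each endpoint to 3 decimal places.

[0.416, 0.834]

On the log scale the 68% interval is -0.53 ± 0.994 × 0.35 = [-0.8781, -0.1819].
Exponentiate: [e^-0.8781, e^-0.1819] = [0.416, 0.834].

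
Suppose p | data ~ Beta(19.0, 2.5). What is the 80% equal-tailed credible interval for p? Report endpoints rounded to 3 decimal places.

[0.791, 0.960]

Posterior: Beta(19.0, 2.5).
Equal-tailed 80% interval: the 0.1 and 0.9 quantiles of Beta(19.0, 2.5).
Posterior mean ≈ 0.884, SD ≈ 0.068; a Normal approximation gives roughly [0.797, 0.970].
Exact: F⁻¹(0.1) = 0.791; F⁻¹(0.9) = 0.960.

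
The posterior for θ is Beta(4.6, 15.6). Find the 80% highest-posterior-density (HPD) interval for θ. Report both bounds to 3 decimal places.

[0.100, 0.329]

The posterior is unimodal and skewed, so the HPD interval has equal density at both endpoints and is the shortest 80% interval.
Solving f(0.100) = f(0.329) with F(0.329) − F(0.100) = 0.80 gives [0.100, 0.329].
For comparison, the equal-tailed interval is [0.117, 0.351]; the HPD is narrower and shifted toward the mode.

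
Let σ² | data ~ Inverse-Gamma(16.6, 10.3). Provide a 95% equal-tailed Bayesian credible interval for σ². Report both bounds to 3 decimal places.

Inverse-Gamma(16.6, 10.3) quantiles: F⁻¹(0.025) and F⁻¹(0.975).
Equivalently, 1/σ² ~ Gamma(16.6, rate = 10.3); invert its 0.975 and 0.025 quantiles.
Posterior mean ≈ 0.660, SD ≈ 0.173; a Normal approximation gives roughly [0.322, 0.999].
Exact: lower = 0.404; upper = 1.073.

[0.404, 1.073]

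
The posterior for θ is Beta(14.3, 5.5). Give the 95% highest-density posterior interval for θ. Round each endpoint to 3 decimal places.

The posterior is unimodal and skewed, so the HPD interval has equal density at both endpoints and is the shortest 95% interval.
Solving f(0.529) = f(0.903) with F(0.903) − F(0.529) = 0.95 gives [0.529, 0.903].
For comparison, the equal-tailed interval is [0.512, 0.891]; the HPD is narrower and shifted toward the mode.

[0.529, 0.903]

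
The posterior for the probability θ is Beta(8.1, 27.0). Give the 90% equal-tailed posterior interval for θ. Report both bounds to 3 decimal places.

Posterior: Beta(8.1, 27.0).
Equal-tailed 90% interval: the 0.05 and 0.95 quantiles of Beta(8.1, 27.0).
Posterior mean ≈ 0.231, SD ≈ 0.070; a Normal approximation gives roughly [0.115, 0.346].
Exact: F⁻¹(0.05) = 0.125; F⁻¹(0.95) = 0.355.

[0.125, 0.355]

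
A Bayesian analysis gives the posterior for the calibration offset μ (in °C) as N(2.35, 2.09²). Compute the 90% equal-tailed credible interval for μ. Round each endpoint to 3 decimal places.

The posterior is symmetric, so the 90% equal-tailed interval is μ = 2.35 ± z·2.09 with z = 1.645.
Half-width: 1.645 × 2.09 = 3.438.
2.35 − 3.438 = -1.088; 2.35 + 3.438 = 5.788.

[-1.088, 5.788]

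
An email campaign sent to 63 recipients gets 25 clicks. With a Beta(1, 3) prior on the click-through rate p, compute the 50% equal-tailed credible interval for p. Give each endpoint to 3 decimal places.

Posterior: Beta(1+25, 3+38) = Beta(26, 41).
Equal-tailed 50% interval: the 0.25 and 0.75 quantiles of Beta(26, 41).
Posterior mean ≈ 0.388, SD ≈ 0.059; a Normal approximation gives roughly [0.348, 0.428].
Exact: F⁻¹(0.25) = 0.347; F⁻¹(0.75) = 0.428.

[0.347, 0.428]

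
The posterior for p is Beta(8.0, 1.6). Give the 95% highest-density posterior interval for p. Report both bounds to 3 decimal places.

The posterior is unimodal and skewed, so the HPD interval has equal density at both endpoints and is the shortest 95% interval.
Solving f(0.610) = f(0.999) with F(0.999) − F(0.610) = 0.95 gives [0.610, 0.999].
For comparison, the equal-tailed interval is [0.556, 0.984]; the HPD is narrower and shifted toward the mode.

[0.610, 0.999]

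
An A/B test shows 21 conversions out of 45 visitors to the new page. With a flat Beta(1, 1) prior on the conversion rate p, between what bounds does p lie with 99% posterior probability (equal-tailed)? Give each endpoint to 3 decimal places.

[0.289, 0.653]

Posterior: Beta(1+21, 1+24) = Beta(22, 25).
Equal-tailed 99% interval: the 0.005 and 0.995 quantiles of Beta(22, 25).
Posterior mean ≈ 0.468, SD ≈ 0.072; a Normal approximation gives roughly [0.283, 0.654].
Exact: F⁻¹(0.005) = 0.289; F⁻¹(0.995) = 0.653.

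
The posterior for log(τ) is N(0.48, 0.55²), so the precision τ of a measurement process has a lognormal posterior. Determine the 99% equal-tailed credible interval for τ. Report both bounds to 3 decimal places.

On the log scale the 99% interval is 0.48 ± 2.576 × 0.55 = [-0.9367, 1.8967].
Exponentiate: [e^-0.9367, e^1.8967] = [0.392, 6.664].

[0.392, 6.664]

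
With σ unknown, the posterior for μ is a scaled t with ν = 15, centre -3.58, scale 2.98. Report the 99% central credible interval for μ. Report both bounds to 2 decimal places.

The t_15 distribution is symmetric; the 99% interval is -3.58 ± t·2.98 with t_{0.995,15} = 2.947.
Half-width: 2.947 × 2.98 = 8.78.
-3.58 − 8.78 = -12.36; -3.58 + 8.78 = 5.20.

[-12.36, 5.20]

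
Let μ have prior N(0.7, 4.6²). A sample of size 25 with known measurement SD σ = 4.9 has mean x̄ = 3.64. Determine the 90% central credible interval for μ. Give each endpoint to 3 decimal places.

Posterior precision = 1/4.6² + 25/4.9² = 0.0473 + 1.0412 = 1.0885, so posterior SD = 0.9585.
Posterior mean = (0.7/4.6² + 25·3.64/4.9²) / 1.0885 = 3.5124.
Interval: 3.5124 ± 1.645 × 0.9585 → [1.936, 5.089].

[1.936, 5.089]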